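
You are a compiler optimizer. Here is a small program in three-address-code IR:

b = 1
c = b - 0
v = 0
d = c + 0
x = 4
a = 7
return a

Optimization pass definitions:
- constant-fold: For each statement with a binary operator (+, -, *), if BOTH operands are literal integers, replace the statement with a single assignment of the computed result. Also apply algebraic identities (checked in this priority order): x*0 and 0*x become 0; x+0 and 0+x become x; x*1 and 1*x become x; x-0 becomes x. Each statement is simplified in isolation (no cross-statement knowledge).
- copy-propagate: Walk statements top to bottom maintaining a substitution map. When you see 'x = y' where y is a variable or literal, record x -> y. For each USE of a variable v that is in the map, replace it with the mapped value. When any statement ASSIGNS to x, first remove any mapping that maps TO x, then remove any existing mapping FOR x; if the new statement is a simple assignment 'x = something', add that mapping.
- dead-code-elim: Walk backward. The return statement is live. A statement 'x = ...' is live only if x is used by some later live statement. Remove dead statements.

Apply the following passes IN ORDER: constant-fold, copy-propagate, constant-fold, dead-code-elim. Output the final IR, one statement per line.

Answer: return 7

Derivation:
Initial IR:
  b = 1
  c = b - 0
  v = 0
  d = c + 0
  x = 4
  a = 7
  return a
After constant-fold (7 stmts):
  b = 1
  c = b
  v = 0
  d = c
  x = 4
  a = 7
  return a
After copy-propagate (7 stmts):
  b = 1
  c = 1
  v = 0
  d = 1
  x = 4
  a = 7
  return 7
After constant-fold (7 stmts):
  b = 1
  c = 1
  v = 0
  d = 1
  x = 4
  a = 7
  return 7
After dead-code-elim (1 stmts):
  return 7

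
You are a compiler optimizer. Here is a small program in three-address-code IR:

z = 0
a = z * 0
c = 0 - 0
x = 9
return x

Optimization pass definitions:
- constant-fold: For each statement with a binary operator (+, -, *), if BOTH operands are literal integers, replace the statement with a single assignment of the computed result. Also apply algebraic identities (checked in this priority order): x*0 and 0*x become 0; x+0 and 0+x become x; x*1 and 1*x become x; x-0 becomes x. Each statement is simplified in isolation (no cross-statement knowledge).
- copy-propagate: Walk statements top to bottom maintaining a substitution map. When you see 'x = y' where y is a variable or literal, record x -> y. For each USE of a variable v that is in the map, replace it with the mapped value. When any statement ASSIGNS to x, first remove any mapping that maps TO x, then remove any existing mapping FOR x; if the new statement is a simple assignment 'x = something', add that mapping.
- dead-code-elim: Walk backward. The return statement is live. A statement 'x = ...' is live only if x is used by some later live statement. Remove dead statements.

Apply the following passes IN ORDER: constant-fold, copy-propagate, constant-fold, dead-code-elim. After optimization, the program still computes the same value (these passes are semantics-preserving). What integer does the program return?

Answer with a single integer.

Answer: 9

Derivation:
Initial IR:
  z = 0
  a = z * 0
  c = 0 - 0
  x = 9
  return x
After constant-fold (5 stmts):
  z = 0
  a = 0
  c = 0
  x = 9
  return x
After copy-propagate (5 stmts):
  z = 0
  a = 0
  c = 0
  x = 9
  return 9
After constant-fold (5 stmts):
  z = 0
  a = 0
  c = 0
  x = 9
  return 9
After dead-code-elim (1 stmts):
  return 9
Evaluate:
  z = 0  =>  z = 0
  a = z * 0  =>  a = 0
  c = 0 - 0  =>  c = 0
  x = 9  =>  x = 9
  return x = 9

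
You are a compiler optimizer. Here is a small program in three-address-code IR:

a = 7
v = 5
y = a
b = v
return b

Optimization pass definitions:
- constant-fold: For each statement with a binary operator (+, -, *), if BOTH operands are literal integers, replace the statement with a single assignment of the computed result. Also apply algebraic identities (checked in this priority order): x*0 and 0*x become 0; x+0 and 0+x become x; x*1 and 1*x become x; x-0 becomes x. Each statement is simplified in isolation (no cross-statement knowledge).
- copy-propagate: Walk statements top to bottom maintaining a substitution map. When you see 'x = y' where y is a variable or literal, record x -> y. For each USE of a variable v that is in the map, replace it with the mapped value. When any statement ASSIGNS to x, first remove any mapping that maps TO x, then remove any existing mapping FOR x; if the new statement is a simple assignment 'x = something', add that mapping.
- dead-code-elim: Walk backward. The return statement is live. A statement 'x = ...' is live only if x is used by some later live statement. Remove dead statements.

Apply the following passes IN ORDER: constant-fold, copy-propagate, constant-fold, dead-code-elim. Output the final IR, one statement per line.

Initial IR:
  a = 7
  v = 5
  y = a
  b = v
  return b
After constant-fold (5 stmts):
  a = 7
  v = 5
  y = a
  b = v
  return b
After copy-propagate (5 stmts):
  a = 7
  v = 5
  y = 7
  b = 5
  return 5
After constant-fold (5 stmts):
  a = 7
  v = 5
  y = 7
  b = 5
  return 5
After dead-code-elim (1 stmts):
  return 5

Answer: return 5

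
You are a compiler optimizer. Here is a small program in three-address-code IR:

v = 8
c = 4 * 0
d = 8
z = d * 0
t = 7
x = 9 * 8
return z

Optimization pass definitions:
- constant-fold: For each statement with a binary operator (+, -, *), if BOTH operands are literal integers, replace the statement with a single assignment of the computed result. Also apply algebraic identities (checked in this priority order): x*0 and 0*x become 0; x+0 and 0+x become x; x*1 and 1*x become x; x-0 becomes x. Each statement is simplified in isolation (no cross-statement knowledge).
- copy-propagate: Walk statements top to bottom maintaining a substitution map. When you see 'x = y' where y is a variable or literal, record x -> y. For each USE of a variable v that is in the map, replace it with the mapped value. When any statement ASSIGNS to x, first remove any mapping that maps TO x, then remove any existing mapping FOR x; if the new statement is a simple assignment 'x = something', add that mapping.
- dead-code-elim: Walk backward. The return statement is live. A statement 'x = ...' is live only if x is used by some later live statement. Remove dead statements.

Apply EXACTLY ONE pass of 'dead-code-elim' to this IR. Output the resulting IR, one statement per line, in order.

Answer: d = 8
z = d * 0
return z

Derivation:
Applying dead-code-elim statement-by-statement:
  [7] return z  -> KEEP (return); live=['z']
  [6] x = 9 * 8  -> DEAD (x not live)
  [5] t = 7  -> DEAD (t not live)
  [4] z = d * 0  -> KEEP; live=['d']
  [3] d = 8  -> KEEP; live=[]
  [2] c = 4 * 0  -> DEAD (c not live)
  [1] v = 8  -> DEAD (v not live)
Result (3 stmts):
  d = 8
  z = d * 0
  return z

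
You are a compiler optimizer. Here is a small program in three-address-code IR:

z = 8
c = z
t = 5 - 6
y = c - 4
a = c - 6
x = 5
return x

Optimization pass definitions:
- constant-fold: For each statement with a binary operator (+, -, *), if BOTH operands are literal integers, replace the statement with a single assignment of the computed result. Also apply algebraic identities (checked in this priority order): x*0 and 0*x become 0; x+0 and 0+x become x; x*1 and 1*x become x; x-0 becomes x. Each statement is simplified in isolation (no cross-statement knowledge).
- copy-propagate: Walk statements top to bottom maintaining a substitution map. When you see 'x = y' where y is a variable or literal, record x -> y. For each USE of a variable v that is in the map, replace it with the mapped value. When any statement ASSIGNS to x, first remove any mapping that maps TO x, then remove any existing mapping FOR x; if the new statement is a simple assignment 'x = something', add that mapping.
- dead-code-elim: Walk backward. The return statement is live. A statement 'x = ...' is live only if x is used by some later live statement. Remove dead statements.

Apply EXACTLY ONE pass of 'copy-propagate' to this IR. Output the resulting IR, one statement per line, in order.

Answer: z = 8
c = 8
t = 5 - 6
y = 8 - 4
a = 8 - 6
x = 5
return 5

Derivation:
Applying copy-propagate statement-by-statement:
  [1] z = 8  (unchanged)
  [2] c = z  -> c = 8
  [3] t = 5 - 6  (unchanged)
  [4] y = c - 4  -> y = 8 - 4
  [5] a = c - 6  -> a = 8 - 6
  [6] x = 5  (unchanged)
  [7] return x  -> return 5
Result (7 stmts):
  z = 8
  c = 8
  t = 5 - 6
  y = 8 - 4
  a = 8 - 6
  x = 5
  return 5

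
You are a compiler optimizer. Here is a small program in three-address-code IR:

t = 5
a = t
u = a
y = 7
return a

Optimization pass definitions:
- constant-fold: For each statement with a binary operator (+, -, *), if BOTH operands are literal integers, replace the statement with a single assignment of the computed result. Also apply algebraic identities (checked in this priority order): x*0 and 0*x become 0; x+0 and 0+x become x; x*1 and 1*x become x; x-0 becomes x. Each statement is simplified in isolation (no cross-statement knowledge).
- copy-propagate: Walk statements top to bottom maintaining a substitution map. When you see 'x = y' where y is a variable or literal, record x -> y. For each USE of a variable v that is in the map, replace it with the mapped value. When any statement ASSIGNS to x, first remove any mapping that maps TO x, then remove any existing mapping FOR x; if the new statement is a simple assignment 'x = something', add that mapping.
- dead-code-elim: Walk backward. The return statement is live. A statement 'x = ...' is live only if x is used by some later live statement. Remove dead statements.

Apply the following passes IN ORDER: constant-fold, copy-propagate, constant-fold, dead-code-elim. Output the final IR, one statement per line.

Answer: return 5

Derivation:
Initial IR:
  t = 5
  a = t
  u = a
  y = 7
  return a
After constant-fold (5 stmts):
  t = 5
  a = t
  u = a
  y = 7
  return a
After copy-propagate (5 stmts):
  t = 5
  a = 5
  u = 5
  y = 7
  return 5
After constant-fold (5 stmts):
  t = 5
  a = 5
  u = 5
  y = 7
  return 5
After dead-code-elim (1 stmts):
  return 5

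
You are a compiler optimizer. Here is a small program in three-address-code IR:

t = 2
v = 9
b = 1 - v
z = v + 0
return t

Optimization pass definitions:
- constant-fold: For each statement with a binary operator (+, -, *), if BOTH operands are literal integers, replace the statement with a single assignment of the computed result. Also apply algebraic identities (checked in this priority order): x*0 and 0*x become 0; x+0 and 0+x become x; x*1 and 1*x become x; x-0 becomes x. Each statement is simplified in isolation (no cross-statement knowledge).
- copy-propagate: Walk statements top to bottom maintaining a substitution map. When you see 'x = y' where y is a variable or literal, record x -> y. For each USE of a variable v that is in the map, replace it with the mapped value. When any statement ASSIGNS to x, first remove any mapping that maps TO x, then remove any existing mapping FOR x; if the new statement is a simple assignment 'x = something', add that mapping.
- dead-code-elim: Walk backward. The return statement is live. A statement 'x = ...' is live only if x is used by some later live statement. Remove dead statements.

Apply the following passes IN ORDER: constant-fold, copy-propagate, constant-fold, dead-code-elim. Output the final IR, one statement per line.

Answer: return 2

Derivation:
Initial IR:
  t = 2
  v = 9
  b = 1 - v
  z = v + 0
  return t
After constant-fold (5 stmts):
  t = 2
  v = 9
  b = 1 - v
  z = v
  return t
After copy-propagate (5 stmts):
  t = 2
  v = 9
  b = 1 - 9
  z = 9
  return 2
After constant-fold (5 stmts):
  t = 2
  v = 9
  b = -8
  z = 9
  return 2
After dead-code-elim (1 stmts):
  return 2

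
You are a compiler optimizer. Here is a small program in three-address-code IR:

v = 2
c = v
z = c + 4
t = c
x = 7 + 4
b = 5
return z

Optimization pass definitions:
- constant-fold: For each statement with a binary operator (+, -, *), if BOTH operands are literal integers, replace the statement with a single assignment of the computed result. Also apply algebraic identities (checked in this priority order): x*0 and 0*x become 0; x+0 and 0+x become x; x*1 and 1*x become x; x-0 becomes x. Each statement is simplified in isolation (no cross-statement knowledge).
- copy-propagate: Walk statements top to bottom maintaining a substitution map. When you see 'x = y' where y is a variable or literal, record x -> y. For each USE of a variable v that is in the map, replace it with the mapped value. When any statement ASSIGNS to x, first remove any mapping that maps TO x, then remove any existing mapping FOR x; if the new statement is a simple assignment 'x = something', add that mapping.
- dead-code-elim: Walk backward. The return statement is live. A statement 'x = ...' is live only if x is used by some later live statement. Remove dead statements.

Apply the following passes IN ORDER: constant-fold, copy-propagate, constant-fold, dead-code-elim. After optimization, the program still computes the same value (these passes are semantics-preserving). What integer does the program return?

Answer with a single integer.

Initial IR:
  v = 2
  c = v
  z = c + 4
  t = c
  x = 7 + 4
  b = 5
  return z
After constant-fold (7 stmts):
  v = 2
  c = v
  z = c + 4
  t = c
  x = 11
  b = 5
  return z
After copy-propagate (7 stmts):
  v = 2
  c = 2
  z = 2 + 4
  t = 2
  x = 11
  b = 5
  return z
After constant-fold (7 stmts):
  v = 2
  c = 2
  z = 6
  t = 2
  x = 11
  b = 5
  return z
After dead-code-elim (2 stmts):
  z = 6
  return z
Evaluate:
  v = 2  =>  v = 2
  c = v  =>  c = 2
  z = c + 4  =>  z = 6
  t = c  =>  t = 2
  x = 7 + 4  =>  x = 11
  b = 5  =>  b = 5
  return z = 6

Answer: 6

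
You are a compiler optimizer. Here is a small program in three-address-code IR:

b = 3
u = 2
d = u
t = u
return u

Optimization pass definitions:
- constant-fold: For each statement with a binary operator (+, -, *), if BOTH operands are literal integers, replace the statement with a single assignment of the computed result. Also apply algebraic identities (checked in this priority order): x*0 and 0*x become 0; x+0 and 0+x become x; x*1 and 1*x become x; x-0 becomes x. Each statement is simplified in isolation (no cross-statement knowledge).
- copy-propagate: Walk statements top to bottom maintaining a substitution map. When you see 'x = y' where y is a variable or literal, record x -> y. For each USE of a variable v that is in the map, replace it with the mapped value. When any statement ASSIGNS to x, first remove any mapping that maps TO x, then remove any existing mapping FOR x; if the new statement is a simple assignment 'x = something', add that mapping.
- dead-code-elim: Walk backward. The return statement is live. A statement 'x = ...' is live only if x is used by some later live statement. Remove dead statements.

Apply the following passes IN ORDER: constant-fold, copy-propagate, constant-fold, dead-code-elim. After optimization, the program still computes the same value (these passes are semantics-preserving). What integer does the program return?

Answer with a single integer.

Initial IR:
  b = 3
  u = 2
  d = u
  t = u
  return u
After constant-fold (5 stmts):
  b = 3
  u = 2
  d = u
  t = u
  return u
After copy-propagate (5 stmts):
  b = 3
  u = 2
  d = 2
  t = 2
  return 2
After constant-fold (5 stmts):
  b = 3
  u = 2
  d = 2
  t = 2
  return 2
After dead-code-elim (1 stmts):
  return 2
Evaluate:
  b = 3  =>  b = 3
  u = 2  =>  u = 2
  d = u  =>  d = 2
  t = u  =>  t = 2
  return u = 2

Answer: 2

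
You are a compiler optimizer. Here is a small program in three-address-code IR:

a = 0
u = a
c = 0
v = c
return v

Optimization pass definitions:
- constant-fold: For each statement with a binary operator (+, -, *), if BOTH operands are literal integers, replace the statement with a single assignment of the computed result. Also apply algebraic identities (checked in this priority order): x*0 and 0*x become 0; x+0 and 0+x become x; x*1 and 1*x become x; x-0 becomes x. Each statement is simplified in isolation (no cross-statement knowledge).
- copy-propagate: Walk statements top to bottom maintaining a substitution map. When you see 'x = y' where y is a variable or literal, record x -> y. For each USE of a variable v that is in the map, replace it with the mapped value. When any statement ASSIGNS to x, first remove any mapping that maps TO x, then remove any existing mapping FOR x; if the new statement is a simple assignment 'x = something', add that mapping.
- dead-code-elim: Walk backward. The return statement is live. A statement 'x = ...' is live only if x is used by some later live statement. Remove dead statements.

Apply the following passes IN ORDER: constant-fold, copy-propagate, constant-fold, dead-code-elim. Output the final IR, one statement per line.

Initial IR:
  a = 0
  u = a
  c = 0
  v = c
  return v
After constant-fold (5 stmts):
  a = 0
  u = a
  c = 0
  v = c
  return v
After copy-propagate (5 stmts):
  a = 0
  u = 0
  c = 0
  v = 0
  return 0
After constant-fold (5 stmts):
  a = 0
  u = 0
  c = 0
  v = 0
  return 0
After dead-code-elim (1 stmts):
  return 0

Answer: return 0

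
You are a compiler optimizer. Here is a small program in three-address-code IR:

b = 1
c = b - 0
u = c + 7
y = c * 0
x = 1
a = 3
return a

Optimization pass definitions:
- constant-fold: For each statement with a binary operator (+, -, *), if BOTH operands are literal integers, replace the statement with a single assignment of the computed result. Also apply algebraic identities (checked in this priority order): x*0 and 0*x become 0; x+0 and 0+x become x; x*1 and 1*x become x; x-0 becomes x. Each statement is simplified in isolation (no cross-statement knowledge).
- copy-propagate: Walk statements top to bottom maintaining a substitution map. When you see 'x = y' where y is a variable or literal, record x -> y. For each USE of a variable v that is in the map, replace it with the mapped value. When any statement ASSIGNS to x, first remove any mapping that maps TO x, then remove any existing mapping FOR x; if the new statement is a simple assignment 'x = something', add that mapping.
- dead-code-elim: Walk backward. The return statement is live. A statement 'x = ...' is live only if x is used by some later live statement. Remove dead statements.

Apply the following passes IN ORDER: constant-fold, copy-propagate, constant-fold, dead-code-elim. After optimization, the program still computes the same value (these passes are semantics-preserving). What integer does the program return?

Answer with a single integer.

Initial IR:
  b = 1
  c = b - 0
  u = c + 7
  y = c * 0
  x = 1
  a = 3
  return a
After constant-fold (7 stmts):
  b = 1
  c = b
  u = c + 7
  y = 0
  x = 1
  a = 3
  return a
After copy-propagate (7 stmts):
  b = 1
  c = 1
  u = 1 + 7
  y = 0
  x = 1
  a = 3
  return 3
After constant-fold (7 stmts):
  b = 1
  c = 1
  u = 8
  y = 0
  x = 1
  a = 3
  return 3
After dead-code-elim (1 stmts):
  return 3
Evaluate:
  b = 1  =>  b = 1
  c = b - 0  =>  c = 1
  u = c + 7  =>  u = 8
  y = c * 0  =>  y = 0
  x = 1  =>  x = 1
  a = 3  =>  a = 3
  return a = 3

Answer: 3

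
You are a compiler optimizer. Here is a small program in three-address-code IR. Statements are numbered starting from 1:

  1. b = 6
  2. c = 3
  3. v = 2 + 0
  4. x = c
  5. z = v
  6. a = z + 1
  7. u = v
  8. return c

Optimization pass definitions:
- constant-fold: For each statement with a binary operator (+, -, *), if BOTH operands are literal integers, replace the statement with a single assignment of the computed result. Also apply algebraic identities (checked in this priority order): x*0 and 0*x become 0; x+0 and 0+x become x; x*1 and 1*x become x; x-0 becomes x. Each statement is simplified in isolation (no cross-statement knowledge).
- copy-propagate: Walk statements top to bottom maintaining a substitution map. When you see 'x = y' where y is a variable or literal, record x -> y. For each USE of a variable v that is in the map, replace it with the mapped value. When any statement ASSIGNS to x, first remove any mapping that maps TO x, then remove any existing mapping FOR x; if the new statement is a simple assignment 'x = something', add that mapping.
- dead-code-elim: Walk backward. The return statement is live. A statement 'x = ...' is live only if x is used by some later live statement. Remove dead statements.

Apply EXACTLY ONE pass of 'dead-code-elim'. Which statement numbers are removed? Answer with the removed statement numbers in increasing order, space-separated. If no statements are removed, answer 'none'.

Backward liveness scan:
Stmt 1 'b = 6': DEAD (b not in live set [])
Stmt 2 'c = 3': KEEP (c is live); live-in = []
Stmt 3 'v = 2 + 0': DEAD (v not in live set ['c'])
Stmt 4 'x = c': DEAD (x not in live set ['c'])
Stmt 5 'z = v': DEAD (z not in live set ['c'])
Stmt 6 'a = z + 1': DEAD (a not in live set ['c'])
Stmt 7 'u = v': DEAD (u not in live set ['c'])
Stmt 8 'return c': KEEP (return); live-in = ['c']
Removed statement numbers: [1, 3, 4, 5, 6, 7]
Surviving IR:
  c = 3
  return c

Answer: 1 3 4 5 6 7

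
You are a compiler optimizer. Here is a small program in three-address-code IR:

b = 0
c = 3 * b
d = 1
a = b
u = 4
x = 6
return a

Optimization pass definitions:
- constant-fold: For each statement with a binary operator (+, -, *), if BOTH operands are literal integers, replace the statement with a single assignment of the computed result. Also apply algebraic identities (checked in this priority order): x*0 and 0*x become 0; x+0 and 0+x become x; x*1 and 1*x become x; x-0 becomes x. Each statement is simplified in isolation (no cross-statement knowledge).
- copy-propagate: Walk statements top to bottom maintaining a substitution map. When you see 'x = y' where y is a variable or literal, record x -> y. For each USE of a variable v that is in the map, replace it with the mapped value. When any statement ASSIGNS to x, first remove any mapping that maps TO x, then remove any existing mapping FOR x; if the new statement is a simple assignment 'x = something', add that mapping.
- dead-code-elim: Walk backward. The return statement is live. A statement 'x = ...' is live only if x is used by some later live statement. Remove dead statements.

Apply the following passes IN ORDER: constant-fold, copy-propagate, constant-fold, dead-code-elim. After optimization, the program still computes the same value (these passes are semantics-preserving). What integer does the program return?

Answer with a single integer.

Initial IR:
  b = 0
  c = 3 * b
  d = 1
  a = b
  u = 4
  x = 6
  return a
After constant-fold (7 stmts):
  b = 0
  c = 3 * b
  d = 1
  a = b
  u = 4
  x = 6
  return a
After copy-propagate (7 stmts):
  b = 0
  c = 3 * 0
  d = 1
  a = 0
  u = 4
  x = 6
  return 0
After constant-fold (7 stmts):
  b = 0
  c = 0
  d = 1
  a = 0
  u = 4
  x = 6
  return 0
After dead-code-elim (1 stmts):
  return 0
Evaluate:
  b = 0  =>  b = 0
  c = 3 * b  =>  c = 0
  d = 1  =>  d = 1
  a = b  =>  a = 0
  u = 4  =>  u = 4
  x = 6  =>  x = 6
  return a = 0

Answer: 0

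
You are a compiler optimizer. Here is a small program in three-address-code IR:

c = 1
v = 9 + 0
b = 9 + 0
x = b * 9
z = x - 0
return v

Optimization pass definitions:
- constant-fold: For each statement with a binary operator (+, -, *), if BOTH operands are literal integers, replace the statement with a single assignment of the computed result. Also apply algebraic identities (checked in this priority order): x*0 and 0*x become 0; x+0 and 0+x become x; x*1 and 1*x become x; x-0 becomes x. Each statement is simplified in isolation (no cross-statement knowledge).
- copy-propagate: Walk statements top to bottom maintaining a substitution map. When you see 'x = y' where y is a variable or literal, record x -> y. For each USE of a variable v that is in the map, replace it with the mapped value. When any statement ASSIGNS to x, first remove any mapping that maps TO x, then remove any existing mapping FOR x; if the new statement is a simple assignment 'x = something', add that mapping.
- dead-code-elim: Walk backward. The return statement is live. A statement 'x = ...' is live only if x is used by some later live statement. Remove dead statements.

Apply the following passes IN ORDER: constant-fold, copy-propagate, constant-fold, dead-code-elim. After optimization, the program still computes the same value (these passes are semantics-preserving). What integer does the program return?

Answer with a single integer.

Answer: 9

Derivation:
Initial IR:
  c = 1
  v = 9 + 0
  b = 9 + 0
  x = b * 9
  z = x - 0
  return v
After constant-fold (6 stmts):
  c = 1
  v = 9
  b = 9
  x = b * 9
  z = x
  return v
After copy-propagate (6 stmts):
  c = 1
  v = 9
  b = 9
  x = 9 * 9
  z = x
  return 9
After constant-fold (6 stmts):
  c = 1
  v = 9
  b = 9
  x = 81
  z = x
  return 9
After dead-code-elim (1 stmts):
  return 9
Evaluate:
  c = 1  =>  c = 1
  v = 9 + 0  =>  v = 9
  b = 9 + 0  =>  b = 9
  x = b * 9  =>  x = 81
  z = x - 0  =>  z = 81
  return v = 9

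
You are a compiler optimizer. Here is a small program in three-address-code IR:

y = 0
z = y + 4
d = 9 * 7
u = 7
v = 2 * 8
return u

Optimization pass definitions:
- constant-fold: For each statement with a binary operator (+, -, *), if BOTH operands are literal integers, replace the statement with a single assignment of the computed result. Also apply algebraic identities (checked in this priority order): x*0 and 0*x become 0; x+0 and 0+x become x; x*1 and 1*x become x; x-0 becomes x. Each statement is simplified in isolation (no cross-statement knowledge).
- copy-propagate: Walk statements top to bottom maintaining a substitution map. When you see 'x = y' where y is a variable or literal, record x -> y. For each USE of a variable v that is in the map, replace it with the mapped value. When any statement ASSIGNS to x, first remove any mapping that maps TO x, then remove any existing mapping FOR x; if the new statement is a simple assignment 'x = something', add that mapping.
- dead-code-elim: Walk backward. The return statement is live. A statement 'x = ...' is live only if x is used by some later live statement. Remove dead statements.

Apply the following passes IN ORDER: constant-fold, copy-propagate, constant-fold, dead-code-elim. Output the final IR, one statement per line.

Answer: return 7

Derivation:
Initial IR:
  y = 0
  z = y + 4
  d = 9 * 7
  u = 7
  v = 2 * 8
  return u
After constant-fold (6 stmts):
  y = 0
  z = y + 4
  d = 63
  u = 7
  v = 16
  return u
After copy-propagate (6 stmts):
  y = 0
  z = 0 + 4
  d = 63
  u = 7
  v = 16
  return 7
After constant-fold (6 stmts):
  y = 0
  z = 4
  d = 63
  u = 7
  v = 16
  return 7
After dead-code-elim (1 stmts):
  return 7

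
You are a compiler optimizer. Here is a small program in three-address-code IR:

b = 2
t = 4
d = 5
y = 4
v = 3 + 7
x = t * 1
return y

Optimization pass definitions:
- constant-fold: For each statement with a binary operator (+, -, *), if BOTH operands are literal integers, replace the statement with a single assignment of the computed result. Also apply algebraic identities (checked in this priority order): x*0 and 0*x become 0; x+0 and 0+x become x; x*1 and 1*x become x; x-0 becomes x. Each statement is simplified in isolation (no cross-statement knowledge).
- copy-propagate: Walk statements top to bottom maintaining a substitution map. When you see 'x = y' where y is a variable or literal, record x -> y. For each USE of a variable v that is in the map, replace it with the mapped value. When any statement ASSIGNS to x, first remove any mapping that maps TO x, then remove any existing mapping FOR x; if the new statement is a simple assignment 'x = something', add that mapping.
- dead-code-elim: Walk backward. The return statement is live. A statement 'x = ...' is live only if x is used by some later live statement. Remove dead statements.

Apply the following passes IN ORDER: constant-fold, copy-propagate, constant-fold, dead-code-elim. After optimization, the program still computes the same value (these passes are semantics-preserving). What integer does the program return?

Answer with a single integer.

Answer: 4

Derivation:
Initial IR:
  b = 2
  t = 4
  d = 5
  y = 4
  v = 3 + 7
  x = t * 1
  return y
After constant-fold (7 stmts):
  b = 2
  t = 4
  d = 5
  y = 4
  v = 10
  x = t
  return y
After copy-propagate (7 stmts):
  b = 2
  t = 4
  d = 5
  y = 4
  v = 10
  x = 4
  return 4
After constant-fold (7 stmts):
  b = 2
  t = 4
  d = 5
  y = 4
  v = 10
  x = 4
  return 4
After dead-code-elim (1 stmts):
  return 4
Evaluate:
  b = 2  =>  b = 2
  t = 4  =>  t = 4
  d = 5  =>  d = 5
  y = 4  =>  y = 4
  v = 3 + 7  =>  v = 10
  x = t * 1  =>  x = 4
  return y = 4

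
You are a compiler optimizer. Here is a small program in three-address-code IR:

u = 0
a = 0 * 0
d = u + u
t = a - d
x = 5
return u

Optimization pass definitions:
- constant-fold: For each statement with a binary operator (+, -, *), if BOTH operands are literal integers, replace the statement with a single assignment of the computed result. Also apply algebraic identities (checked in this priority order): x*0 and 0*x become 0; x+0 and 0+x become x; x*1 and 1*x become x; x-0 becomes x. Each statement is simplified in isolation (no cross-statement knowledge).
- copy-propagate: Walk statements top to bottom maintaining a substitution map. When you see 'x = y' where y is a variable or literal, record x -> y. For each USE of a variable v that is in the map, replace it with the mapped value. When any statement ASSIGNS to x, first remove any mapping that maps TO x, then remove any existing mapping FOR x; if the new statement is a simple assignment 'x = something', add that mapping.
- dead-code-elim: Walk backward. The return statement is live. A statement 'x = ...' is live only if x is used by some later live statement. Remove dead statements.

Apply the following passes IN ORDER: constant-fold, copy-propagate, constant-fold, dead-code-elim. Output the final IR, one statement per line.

Answer: return 0

Derivation:
Initial IR:
  u = 0
  a = 0 * 0
  d = u + u
  t = a - d
  x = 5
  return u
After constant-fold (6 stmts):
  u = 0
  a = 0
  d = u + u
  t = a - d
  x = 5
  return u
After copy-propagate (6 stmts):
  u = 0
  a = 0
  d = 0 + 0
  t = 0 - d
  x = 5
  return 0
After constant-fold (6 stmts):
  u = 0
  a = 0
  d = 0
  t = 0 - d
  x = 5
  return 0
After dead-code-elim (1 stmts):
  return 0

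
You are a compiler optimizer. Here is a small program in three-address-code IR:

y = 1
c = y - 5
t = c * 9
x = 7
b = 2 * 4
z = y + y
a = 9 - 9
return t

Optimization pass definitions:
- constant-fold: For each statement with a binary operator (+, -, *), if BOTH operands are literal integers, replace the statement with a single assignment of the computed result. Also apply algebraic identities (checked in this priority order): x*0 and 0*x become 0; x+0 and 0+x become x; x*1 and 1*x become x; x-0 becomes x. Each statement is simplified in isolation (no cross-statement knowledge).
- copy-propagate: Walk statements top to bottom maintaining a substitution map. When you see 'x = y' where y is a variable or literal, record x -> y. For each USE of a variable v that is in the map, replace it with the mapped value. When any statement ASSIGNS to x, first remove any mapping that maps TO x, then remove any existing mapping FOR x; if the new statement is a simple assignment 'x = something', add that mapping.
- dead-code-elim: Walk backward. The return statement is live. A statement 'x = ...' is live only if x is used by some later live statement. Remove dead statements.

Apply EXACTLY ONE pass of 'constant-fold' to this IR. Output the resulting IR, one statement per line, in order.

Answer: y = 1
c = y - 5
t = c * 9
x = 7
b = 8
z = y + y
a = 0
return t

Derivation:
Applying constant-fold statement-by-statement:
  [1] y = 1  (unchanged)
  [2] c = y - 5  (unchanged)
  [3] t = c * 9  (unchanged)
  [4] x = 7  (unchanged)
  [5] b = 2 * 4  -> b = 8
  [6] z = y + y  (unchanged)
  [7] a = 9 - 9  -> a = 0
  [8] return t  (unchanged)
Result (8 stmts):
  y = 1
  c = y - 5
  t = c * 9
  x = 7
  b = 8
  z = y + y
  a = 0
  return t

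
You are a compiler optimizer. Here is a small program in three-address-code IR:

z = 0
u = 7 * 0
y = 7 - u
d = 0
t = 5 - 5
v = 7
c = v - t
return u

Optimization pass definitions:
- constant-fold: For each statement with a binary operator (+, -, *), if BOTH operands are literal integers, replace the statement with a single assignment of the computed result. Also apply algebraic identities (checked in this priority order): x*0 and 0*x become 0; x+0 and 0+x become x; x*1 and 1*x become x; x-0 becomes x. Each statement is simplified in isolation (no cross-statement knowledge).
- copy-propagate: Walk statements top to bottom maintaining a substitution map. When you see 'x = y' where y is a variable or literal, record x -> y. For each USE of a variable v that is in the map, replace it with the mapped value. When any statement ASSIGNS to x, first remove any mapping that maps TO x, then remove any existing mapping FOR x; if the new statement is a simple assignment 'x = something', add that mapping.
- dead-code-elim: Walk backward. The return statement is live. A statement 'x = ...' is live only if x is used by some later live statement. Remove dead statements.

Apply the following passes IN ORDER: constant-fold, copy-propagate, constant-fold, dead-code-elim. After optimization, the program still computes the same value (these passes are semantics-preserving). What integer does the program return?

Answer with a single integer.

Initial IR:
  z = 0
  u = 7 * 0
  y = 7 - u
  d = 0
  t = 5 - 5
  v = 7
  c = v - t
  return u
After constant-fold (8 stmts):
  z = 0
  u = 0
  y = 7 - u
  d = 0
  t = 0
  v = 7
  c = v - t
  return u
After copy-propagate (8 stmts):
  z = 0
  u = 0
  y = 7 - 0
  d = 0
  t = 0
  v = 7
  c = 7 - 0
  return 0
After constant-fold (8 stmts):
  z = 0
  u = 0
  y = 7
  d = 0
  t = 0
  v = 7
  c = 7
  return 0
After dead-code-elim (1 stmts):
  return 0
Evaluate:
  z = 0  =>  z = 0
  u = 7 * 0  =>  u = 0
  y = 7 - u  =>  y = 7
  d = 0  =>  d = 0
  t = 5 - 5  =>  t = 0
  v = 7  =>  v = 7
  c = v - t  =>  c = 7
  return u = 0

Answer: 0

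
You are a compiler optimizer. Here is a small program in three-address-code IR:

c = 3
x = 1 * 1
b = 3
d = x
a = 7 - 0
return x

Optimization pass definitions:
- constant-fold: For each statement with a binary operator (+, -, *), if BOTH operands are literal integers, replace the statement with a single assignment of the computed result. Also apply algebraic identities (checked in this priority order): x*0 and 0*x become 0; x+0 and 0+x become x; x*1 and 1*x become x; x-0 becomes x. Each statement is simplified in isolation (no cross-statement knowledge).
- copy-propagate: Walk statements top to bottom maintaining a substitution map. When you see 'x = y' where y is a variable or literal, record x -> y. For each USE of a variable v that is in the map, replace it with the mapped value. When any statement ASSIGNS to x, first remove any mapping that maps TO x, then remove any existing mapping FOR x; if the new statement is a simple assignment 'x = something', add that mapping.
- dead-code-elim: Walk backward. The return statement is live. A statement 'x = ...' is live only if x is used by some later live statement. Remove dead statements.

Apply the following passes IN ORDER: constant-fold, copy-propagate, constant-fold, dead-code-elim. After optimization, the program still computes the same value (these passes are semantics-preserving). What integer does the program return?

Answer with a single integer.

Answer: 1

Derivation:
Initial IR:
  c = 3
  x = 1 * 1
  b = 3
  d = x
  a = 7 - 0
  return x
After constant-fold (6 stmts):
  c = 3
  x = 1
  b = 3
  d = x
  a = 7
  return x
After copy-propagate (6 stmts):
  c = 3
  x = 1
  b = 3
  d = 1
  a = 7
  return 1
After constant-fold (6 stmts):
  c = 3
  x = 1
  b = 3
  d = 1
  a = 7
  return 1
After dead-code-elim (1 stmts):
  return 1
Evaluate:
  c = 3  =>  c = 3
  x = 1 * 1  =>  x = 1
  b = 3  =>  b = 3
  d = x  =>  d = 1
  a = 7 - 0  =>  a = 7
  return x = 1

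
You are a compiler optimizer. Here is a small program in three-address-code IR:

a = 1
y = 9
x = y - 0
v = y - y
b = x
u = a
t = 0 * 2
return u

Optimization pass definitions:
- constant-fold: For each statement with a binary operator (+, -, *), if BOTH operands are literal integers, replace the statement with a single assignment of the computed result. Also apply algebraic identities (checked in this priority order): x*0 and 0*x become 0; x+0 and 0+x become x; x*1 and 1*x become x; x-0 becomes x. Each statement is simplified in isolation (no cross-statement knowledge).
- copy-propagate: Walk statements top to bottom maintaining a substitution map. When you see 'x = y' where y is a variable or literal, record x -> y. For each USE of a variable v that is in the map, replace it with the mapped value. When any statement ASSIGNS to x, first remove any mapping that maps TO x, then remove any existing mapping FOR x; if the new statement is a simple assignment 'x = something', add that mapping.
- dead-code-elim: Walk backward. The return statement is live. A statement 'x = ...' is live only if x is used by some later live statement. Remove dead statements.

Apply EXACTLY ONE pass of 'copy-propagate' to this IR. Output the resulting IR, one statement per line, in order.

Answer: a = 1
y = 9
x = 9 - 0
v = 9 - 9
b = x
u = 1
t = 0 * 2
return 1

Derivation:
Applying copy-propagate statement-by-statement:
  [1] a = 1  (unchanged)
  [2] y = 9  (unchanged)
  [3] x = y - 0  -> x = 9 - 0
  [4] v = y - y  -> v = 9 - 9
  [5] b = x  (unchanged)
  [6] u = a  -> u = 1
  [7] t = 0 * 2  (unchanged)
  [8] return u  -> return 1
Result (8 stmts):
  a = 1
  y = 9
  x = 9 - 0
  v = 9 - 9
  b = x
  u = 1
  t = 0 * 2
  return 1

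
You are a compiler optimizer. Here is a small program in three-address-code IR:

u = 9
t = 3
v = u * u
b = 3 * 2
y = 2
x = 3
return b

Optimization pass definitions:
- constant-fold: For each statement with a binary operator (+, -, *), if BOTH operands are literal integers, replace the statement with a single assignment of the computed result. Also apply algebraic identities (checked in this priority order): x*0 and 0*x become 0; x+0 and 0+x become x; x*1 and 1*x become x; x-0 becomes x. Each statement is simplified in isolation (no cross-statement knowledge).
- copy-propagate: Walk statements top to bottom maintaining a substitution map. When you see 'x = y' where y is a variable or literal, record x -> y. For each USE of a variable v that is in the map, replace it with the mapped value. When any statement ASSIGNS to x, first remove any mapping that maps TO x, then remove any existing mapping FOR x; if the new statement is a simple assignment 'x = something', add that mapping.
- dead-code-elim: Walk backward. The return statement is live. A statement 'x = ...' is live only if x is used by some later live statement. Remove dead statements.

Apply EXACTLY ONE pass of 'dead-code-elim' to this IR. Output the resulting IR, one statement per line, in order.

Applying dead-code-elim statement-by-statement:
  [7] return b  -> KEEP (return); live=['b']
  [6] x = 3  -> DEAD (x not live)
  [5] y = 2  -> DEAD (y not live)
  [4] b = 3 * 2  -> KEEP; live=[]
  [3] v = u * u  -> DEAD (v not live)
  [2] t = 3  -> DEAD (t not live)
  [1] u = 9  -> DEAD (u not live)
Result (2 stmts):
  b = 3 * 2
  return b

Answer: b = 3 * 2
return b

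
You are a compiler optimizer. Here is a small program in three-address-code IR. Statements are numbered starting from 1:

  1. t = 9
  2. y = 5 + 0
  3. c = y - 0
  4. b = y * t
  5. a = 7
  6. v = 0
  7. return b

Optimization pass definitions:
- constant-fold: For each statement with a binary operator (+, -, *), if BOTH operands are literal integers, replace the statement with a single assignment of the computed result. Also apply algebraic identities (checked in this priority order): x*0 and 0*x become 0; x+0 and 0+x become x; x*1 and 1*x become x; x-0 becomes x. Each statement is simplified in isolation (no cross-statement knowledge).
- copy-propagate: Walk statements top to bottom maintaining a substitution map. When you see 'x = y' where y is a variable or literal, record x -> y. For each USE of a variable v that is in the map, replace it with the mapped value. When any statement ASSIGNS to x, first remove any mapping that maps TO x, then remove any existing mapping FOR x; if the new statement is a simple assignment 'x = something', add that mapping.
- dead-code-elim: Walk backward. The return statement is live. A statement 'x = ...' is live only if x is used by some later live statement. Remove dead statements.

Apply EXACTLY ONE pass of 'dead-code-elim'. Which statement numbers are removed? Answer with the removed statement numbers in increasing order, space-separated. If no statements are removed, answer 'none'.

Answer: 3 5 6

Derivation:
Backward liveness scan:
Stmt 1 't = 9': KEEP (t is live); live-in = []
Stmt 2 'y = 5 + 0': KEEP (y is live); live-in = ['t']
Stmt 3 'c = y - 0': DEAD (c not in live set ['t', 'y'])
Stmt 4 'b = y * t': KEEP (b is live); live-in = ['t', 'y']
Stmt 5 'a = 7': DEAD (a not in live set ['b'])
Stmt 6 'v = 0': DEAD (v not in live set ['b'])
Stmt 7 'return b': KEEP (return); live-in = ['b']
Removed statement numbers: [3, 5, 6]
Surviving IR:
  t = 9
  y = 5 + 0
  b = y * t
  return b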